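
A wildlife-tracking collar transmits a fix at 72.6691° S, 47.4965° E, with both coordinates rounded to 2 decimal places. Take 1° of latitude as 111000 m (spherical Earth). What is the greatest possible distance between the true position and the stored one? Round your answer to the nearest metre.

579 metres

Rounding to 2 decimal places leaves each coordinate within ±0.005° of the true value.
North–south component: 0.005° × 111000 = 555 m.
E–W at 72.6691°: 0.005° × 111000 × cos 72.6691° = 0.005 × 111000 × 0.2979 ≈ 165.329 m.
Worst case both components are at the extreme and orthogonal: √(555² + 165.329²) ≈ 579.102 m.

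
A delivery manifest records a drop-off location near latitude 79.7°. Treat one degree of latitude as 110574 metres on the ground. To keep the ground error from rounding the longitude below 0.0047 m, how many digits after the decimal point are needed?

7 decimal places

At 79.7° one degree of longitude covers 110574 × cos 79.7° ≈ 110574 × 0.1788 ≈ 19770.9 m.
N decimal places → at most half a unit in the last place, 0.5 × 10⁻ᴺ° = 19770.9/2 × 10⁻ᴺ m.
Need 0.5 × 19770.9 × 10⁻ᴺ ≤ 0.0047 → 10⁻ᴺ ≤ 4.754e-07, so N ≥ 6.32.
At 6 places the error can reach 0.00989 m, but 7 places keeps it to 0.000989 m.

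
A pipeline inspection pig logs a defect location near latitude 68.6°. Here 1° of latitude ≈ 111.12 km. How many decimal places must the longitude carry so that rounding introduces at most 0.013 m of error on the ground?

At 68.6° one degree of longitude covers 111120 × cos 68.6° ≈ 111120 × 0.3649 ≈ 40545.1 m.
N decimal places → at most half a unit in the last place, 0.5 × 10⁻ᴺ° = 40545.1/2 × 10⁻ᴺ m.
Need 0.5 × 40545.1 × 10⁻ᴺ ≤ 0.013 → 10⁻ᴺ ≤ 6.413e-07, so N ≥ 6.19.
N = 6 would give 0.0203 m (too coarse); N = 7 gives 0.00203 m ≤ 0.013 m.

7 decimal places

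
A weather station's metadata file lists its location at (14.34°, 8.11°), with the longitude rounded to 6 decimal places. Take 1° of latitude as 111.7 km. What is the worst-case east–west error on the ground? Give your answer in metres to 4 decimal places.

0.0541 metres

Rounding to 6 decimal places leaves the longitude within ±5e-07° of the true value.
One degree of longitude at 14.34° is 111700 × cos 14.34° ≈ 111700 × 0.9688 = 108220 m.
East–west error: 5e-07° × 108220 m/° ≈ 0.0541099 m.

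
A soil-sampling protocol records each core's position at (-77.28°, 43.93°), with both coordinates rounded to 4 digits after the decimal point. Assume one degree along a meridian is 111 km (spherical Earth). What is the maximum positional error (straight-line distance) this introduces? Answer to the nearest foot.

Rounding to 4 decimal places leaves each coordinate within ±5e-05° of the true value.
Latitude error → 5e-05 × 111000 = 5.55 m along the meridian.
Longitude error → 5e-05 × 111000 × cos 77.28° = 5e-05 × 111000 × 0.2202 ≈ 1.22204 m.
Worst case both components are at the extreme and orthogonal: √(5.55² + 1.22204²) ≈ 5.68295 m.
In feet: 5.68295 m ÷ 0.3048 ≈ 18.645 ft.

19 feet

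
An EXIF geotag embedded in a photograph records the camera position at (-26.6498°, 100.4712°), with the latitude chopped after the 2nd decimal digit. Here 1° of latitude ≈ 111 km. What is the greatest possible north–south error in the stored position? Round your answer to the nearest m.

1110 m

Truncating at 2 decimal places can drop up to a full unit in the last place, so the latitude may be off by as much as 0.01°.
North–south distance: 0.01° × 111000 m/° = 1110 m.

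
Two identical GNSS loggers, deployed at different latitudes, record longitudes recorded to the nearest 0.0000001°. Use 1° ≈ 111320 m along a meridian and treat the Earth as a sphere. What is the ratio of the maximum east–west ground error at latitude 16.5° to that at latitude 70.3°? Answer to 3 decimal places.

2.844

Rounding to 7 decimal places leaves the longitude within ±5e-08° of the true value.
Error at 16.5° = 5e-08° × 111320 × cos 16.5° ≈ 0.005566 × 0.9588 = 0.0053368 m.
At 70.3°: 5e-08° × 111320 × cos 70.3° = 5e-08 × 111320 × 0.3371 ≈ 0.0018763 m.
Ratio: 0.0053368 / 0.0018763 = cos 16.5° / cos 70.3° ≈ 2.8444.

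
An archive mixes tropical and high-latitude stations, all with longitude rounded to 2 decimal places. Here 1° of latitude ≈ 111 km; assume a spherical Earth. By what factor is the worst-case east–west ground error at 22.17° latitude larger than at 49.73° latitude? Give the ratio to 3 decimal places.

1.433

Rounding to 2 decimal places leaves the longitude within ±0.005° of the true value.
Error at 22.17° = 0.005° × 111000 × cos 22.17° ≈ 555 × 0.9261 = 513.97 m.
Error at 49.73° = 0.005° × 111000 × cos 49.73° ≈ 555 × 0.6464 = 358.75 m.
Ratio: 513.97 / 358.75 = cos 22.17° / cos 49.73° ≈ 1.4327.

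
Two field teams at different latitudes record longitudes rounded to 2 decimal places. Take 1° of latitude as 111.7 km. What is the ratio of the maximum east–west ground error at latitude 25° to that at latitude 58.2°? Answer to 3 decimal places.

Rounding to 2 decimal places leaves the longitude within ±0.005° of the true value.
At 25°: 0.005° × 111700 × cos 25° = 0.005 × 111700 × 0.9063 ≈ 506.17 m.
Error at 58.2° = 0.005° × 111700 × cos 58.2° ≈ 558.5 × 0.5270 = 294.3 m.
The ratio reduces to cos 25° / cos 58.2° = 0.9063/0.5270 ≈ 1.7199.

1.720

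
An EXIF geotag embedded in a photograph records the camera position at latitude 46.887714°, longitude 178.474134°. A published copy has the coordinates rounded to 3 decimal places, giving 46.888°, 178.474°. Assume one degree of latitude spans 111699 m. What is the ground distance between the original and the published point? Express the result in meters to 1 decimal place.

33.5 meters

Δlat = 46.887714 − 46.888 = -0.000286°; Δlon = 178.474134 − 178.474 = +0.000134°.
N–S: -0.000286° × 111699 m/° = -31.9459 m.
E–W at 46.888°: 0.000134° × 111699 × cos 46.888° = 0.000134 × 111699 × 0.6834 ≈ 10.2293 m.
Distance: √(31.9459² + 10.2293²) ≈ 33.5437 m.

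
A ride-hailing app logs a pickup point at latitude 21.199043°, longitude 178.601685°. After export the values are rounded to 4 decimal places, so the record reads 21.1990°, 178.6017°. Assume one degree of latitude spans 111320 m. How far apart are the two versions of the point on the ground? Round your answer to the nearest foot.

17 feet

The latitude changed by +0.000043° and the longitude by -0.000015°.
North–south shift: 0.000043 × 111320 = 4.78676 m.
East–west at this latitude: -0.000015° × 111320 × cos 21.199° ≈ -0.000015 × 103787 = -1.5568 m.
Distance: √(4.78676² + 1.5568²) ≈ 5.03356 m.
In feet: 5.03356 m ÷ 0.3048 ≈ 16.514 ft.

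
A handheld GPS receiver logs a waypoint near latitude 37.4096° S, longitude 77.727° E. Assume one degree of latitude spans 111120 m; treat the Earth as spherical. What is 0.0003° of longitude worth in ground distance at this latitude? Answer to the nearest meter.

One degree of longitude here spans 111120 × cos 37.4096° = 111120 × 0.7943 ≈ 88264 m; 0.0003° of that is 26.4792 m.

26 meters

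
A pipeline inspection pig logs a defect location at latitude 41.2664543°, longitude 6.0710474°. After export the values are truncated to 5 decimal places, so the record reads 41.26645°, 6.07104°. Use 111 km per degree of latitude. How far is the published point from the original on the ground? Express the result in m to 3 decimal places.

0.780 m

Δlat = 41.2664543 − 41.26645 = +0.0000043°; Δlon = 6.0710474 − 6.07104 = +0.0000074°.
N–S: 0.0000043° × 111000 m/° = 0.4773 m.
East–west at this latitude: 0.0000074° × 111000 × cos 41.2664° ≈ 0.0000074 × 83433.2 = 0.617406 m.
Distance: √(0.4773² + 0.617406²) ≈ 0.780388 m.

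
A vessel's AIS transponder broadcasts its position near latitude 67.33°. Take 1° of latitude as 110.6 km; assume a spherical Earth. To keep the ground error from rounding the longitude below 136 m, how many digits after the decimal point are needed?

3

At 67.33° one degree of longitude covers 110600 × cos 67.33° ≈ 110600 × 0.3854 ≈ 42627.8 m.
N decimal places → at most half a unit in the last place, 0.5 × 10⁻ᴺ° = 42627.8/2 × 10⁻ᴺ m.
Setting 21313.9 × 10⁻ᴺ ≤ 136 gives 10ᴺ ≥ 156.7, i.e. N ≥ 2.20.
So 3 decimal places suffice (21.3 m); 2 would allow up to 213 m.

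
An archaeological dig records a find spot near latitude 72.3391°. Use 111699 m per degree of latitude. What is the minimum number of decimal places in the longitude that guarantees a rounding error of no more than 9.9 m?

At 72.3391° one degree of longitude covers 111699 × cos 72.3391° ≈ 111699 × 0.3034 ≈ 33887.6 m.
N decimal places → at most half a unit in the last place, 0.5 × 10⁻ᴺ° = 33887.6/2 × 10⁻ᴺ m.
Need 0.5 × 33887.6 × 10⁻ᴺ ≤ 9.9 → 10⁻ᴺ ≤ 5.843e-04, so N ≥ 3.23.
So 4 decimal places suffice (1.69 m); 3 would allow up to 16.9 m.

4 decimal places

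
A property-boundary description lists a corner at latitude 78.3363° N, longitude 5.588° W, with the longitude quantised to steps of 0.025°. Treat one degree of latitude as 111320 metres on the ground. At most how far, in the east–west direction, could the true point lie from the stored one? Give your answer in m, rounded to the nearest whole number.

With a 0.025° grid the true value lies within half a step, ±0.025°/2 = ±0.0125°, of the stored one.
Parallels shrink by cos φ, so at 78.3363° a degree of longitude is 111320 × 0.2022 ≈ 22505.2 m.
Maximum E–W displacement: 0.0125 × 22505.2 = 281.315 m.

281 m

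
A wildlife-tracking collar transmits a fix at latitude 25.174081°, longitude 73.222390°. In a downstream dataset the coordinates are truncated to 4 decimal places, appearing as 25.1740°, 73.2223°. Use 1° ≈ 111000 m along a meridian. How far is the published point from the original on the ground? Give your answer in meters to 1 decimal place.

The latitude changed by +0.000081° and the longitude by +0.000090°.
N–S: 0.000081° × 111000 m/° = 8.991 m.
East–west at this latitude: 0.000090° × 111000 × cos 25.174° ≈ 0.000090 × 100457 = 9.04115 m.
Distance: √(8.991² + 9.04115²) ≈ 12.7507 m.

12.8 meters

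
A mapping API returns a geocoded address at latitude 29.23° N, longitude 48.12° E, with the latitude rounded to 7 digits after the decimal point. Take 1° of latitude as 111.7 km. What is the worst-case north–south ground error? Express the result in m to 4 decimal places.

0.0056 m

Rounding to 7 decimal places leaves the latitude within ±5e-08° of the true value.
So the N–S error is at most 5e-08 × 111700 = 0.005585 m.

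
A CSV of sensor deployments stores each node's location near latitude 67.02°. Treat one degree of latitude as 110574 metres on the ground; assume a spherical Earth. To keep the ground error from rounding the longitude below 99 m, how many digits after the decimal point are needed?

At 67.02° one degree of longitude covers 110574 × cos 67.02° ≈ 110574 × 0.3904 ≈ 43169.2 m.
With N decimal places the half-ulp bound is 0.5·10⁻ᴺ°, or 0.5·10⁻ᴺ × 43169.2 m on the ground.
Need 0.5 × 43169.2 × 10⁻ᴺ ≤ 99 → 10⁻ᴺ ≤ 4.587e-03, so N ≥ 2.34.
So 3 decimal places suffice (21.6 m); 2 would allow up to 216 m.

3 decimal places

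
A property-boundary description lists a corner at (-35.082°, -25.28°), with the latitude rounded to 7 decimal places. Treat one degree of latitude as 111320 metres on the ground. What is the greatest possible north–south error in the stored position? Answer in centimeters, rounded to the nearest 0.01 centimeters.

0.56 centimeters

Rounding to 7 decimal places leaves the latitude within ±5e-08° of the true value.
Along the meridian that is 5e-08° × 111320 m/° = 0.005566 m.
That is 0.005566 m = 0.5566 cm.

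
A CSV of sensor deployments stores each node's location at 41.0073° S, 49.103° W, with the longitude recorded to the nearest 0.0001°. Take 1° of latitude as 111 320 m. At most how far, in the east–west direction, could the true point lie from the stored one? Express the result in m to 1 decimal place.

4.2 m

Rounding to 4 decimal places leaves the longitude within ±5e-05° of the true value.
At latitude 41.0073° a degree of longitude spans 111320 m × cos 41.0073° = 111320 × 0.7546 ≈ 84005 m.
So at most 5e-05° × 84005 ≈ 4.20025 m east–west.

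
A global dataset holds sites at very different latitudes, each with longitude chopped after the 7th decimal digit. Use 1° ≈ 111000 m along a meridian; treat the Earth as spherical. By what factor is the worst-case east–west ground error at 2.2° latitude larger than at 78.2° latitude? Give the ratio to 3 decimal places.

Truncating at 7 decimal places can drop up to a full unit in the last place, so the longitude may be off by as much as 1e-07°.
At 2.2°: 1e-07° × 111000 × cos 2.2° = 1e-07 × 111000 × 0.9993 ≈ 0.011092 m.
At 78.2°: 1e-07° × 111000 × cos 78.2° = 1e-07 × 111000 × 0.2045 ≈ 0.0022699 m.
The ratio reduces to cos 2.2° / cos 78.2° = 0.9993/0.2045 ≈ 4.8865.

4.886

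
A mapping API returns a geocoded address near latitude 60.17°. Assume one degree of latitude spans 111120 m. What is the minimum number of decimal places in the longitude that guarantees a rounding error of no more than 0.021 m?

At 60.17° one degree of longitude covers 111120 × cos 60.17° ≈ 111120 × 0.4974 ≈ 55274.2 m.
With N decimal places the half-ulp bound is 0.5·10⁻ᴺ°, or 0.5·10⁻ᴺ × 55274.2 m on the ground.
Setting 27637.1 × 10⁻ᴺ ≤ 0.021 gives 10ᴺ ≥ 1.316e+06, i.e. N ≥ 6.12.
N = 6 would give 0.0276 m (too coarse); N = 7 gives 0.00276 m ≤ 0.021 m.

7 decimal places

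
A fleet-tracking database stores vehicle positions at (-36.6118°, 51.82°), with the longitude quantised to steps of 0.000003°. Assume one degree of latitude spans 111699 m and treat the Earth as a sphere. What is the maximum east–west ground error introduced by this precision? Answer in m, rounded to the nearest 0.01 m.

With a 0.000003° grid the true value lies within half a step, ±0.000003°/2 = ±1.5e-06°, of the stored one.
Parallels shrink by cos φ, so at 36.6118° a degree of longitude is 111699 × 0.8027 ≈ 89660.2 m.
Maximum E–W displacement: 1.5e-06 × 89660.2 = 0.13449 m.

0.13 m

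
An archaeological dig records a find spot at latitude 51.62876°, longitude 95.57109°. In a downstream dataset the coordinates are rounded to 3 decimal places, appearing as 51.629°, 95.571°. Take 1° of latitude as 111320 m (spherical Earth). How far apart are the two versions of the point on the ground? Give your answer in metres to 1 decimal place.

27.4 metres

The latitude changed by -0.00024° and the longitude by +0.00009°.
N–S: -0.00024° × 111320 m/° = -26.7168 m.
East–west at this latitude: 0.00009° × 111320 × cos 51.629° ≈ 0.00009 × 69102 = 6.21918 m.
Combined displacement = (26.7168² + 6.21918²)^½ ≈ 27.4311 m.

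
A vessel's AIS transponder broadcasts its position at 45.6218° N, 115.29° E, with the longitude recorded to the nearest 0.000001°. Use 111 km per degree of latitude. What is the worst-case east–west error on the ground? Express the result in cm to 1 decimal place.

3.9 cm

Rounding to 6 decimal places leaves the longitude within ±5e-07° of the true value.
At latitude 45.6218° a degree of longitude spans 111000 m × cos 45.6218° = 111000 × 0.6994 ≈ 77632.5 m.
So at most 5e-07° × 77632.5 ≈ 0.0388162 m east–west.
That is 0.0388162 m = 3.8816 cm.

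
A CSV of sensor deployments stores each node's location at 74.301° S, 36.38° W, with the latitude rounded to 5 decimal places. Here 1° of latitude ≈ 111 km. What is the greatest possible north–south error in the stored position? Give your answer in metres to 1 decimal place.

Rounding to 5 decimal places leaves the latitude within ±5e-06° of the true value.
Along the meridian that is 5e-06° × 111000 m/° = 0.555 m.

0.6 metres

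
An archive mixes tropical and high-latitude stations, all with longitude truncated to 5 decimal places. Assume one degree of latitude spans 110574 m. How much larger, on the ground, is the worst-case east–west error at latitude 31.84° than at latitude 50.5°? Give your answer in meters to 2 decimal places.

0.24 meters

Truncating at 5 decimal places can drop up to a full unit in the last place, so the longitude may be off by as much as 1e-05°.
Error at 31.84° = 1e-05° × 110574 × cos 31.84° ≈ 1.1057 × 0.8495 = 0.93935 m.
At 50.5°: 1e-05° × 110574 × cos 50.5° = 1e-05 × 110574 × 0.6361 ≈ 0.70334 m.
So the lower-latitude error exceeds the higher by 0.93935 − 0.70334 = 0.23602 m.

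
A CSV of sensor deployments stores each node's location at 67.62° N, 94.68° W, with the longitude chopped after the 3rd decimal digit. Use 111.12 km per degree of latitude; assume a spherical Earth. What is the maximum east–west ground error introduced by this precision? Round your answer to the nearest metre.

Truncating at 3 decimal places can drop up to a full unit in the last place, so the longitude may be off by as much as 0.001°.
At latitude 67.62° a degree of longitude spans 111120 m × cos 67.62° = 111120 × 0.3807 ≈ 42308.7 m.
East–west error: 0.001° × 42308.7 m/° ≈ 42.3087 m.

42 metres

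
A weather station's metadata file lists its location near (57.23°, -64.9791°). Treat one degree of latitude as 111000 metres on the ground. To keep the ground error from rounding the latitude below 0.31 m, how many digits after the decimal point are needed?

6 decimal places

One degree of latitude covers 111000 m.
N decimal places → at most half a unit in the last place, 0.5 × 10⁻ᴺ° = 111000/2 × 10⁻ᴺ m.
Setting 55500 × 10⁻ᴺ ≤ 0.31 gives 10ᴺ ≥ 1.79e+05, i.e. N ≥ 5.25.
N = 5 would give 0.555 m (too coarse); N = 6 gives 0.0555 m ≤ 0.31 m.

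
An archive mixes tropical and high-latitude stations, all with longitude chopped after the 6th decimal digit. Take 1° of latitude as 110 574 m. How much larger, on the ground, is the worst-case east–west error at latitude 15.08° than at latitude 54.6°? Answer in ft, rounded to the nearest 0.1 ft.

0.1 ft

Truncating at 6 decimal places can drop up to a full unit in the last place, so the longitude may be off by as much as 1e-06°.
Error at 15.08° = 1e-06° × 110574 × cos 15.08° ≈ 0.11057 × 0.9656 = 0.10677 m.
Error at 54.6° = 1e-06° × 110574 × cos 54.6° ≈ 0.11057 × 0.5793 = 0.064053 m.
So the lower-latitude error exceeds the higher by 0.10677 − 0.064053 = 0.042713 m.
In feet: 0.0427128 m ÷ 0.3048 ≈ 0.14013 ft.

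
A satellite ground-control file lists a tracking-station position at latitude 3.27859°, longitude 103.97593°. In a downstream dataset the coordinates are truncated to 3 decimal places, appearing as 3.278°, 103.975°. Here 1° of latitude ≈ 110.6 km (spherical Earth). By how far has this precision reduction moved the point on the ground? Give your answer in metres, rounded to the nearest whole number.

122 metres

Δlat = 3.27859 − 3.278 = +0.00059°; Δlon = 103.97593 − 103.975 = +0.00093°.
N–S: 0.00059° × 110600 m/° = 65.254 m.
East–west at this latitude: 0.00093° × 110600 × cos 3.278° ≈ 0.00093 × 110419 = 102.69 m.
Distance: √(65.254² + 102.69²) ≈ 121.669 m.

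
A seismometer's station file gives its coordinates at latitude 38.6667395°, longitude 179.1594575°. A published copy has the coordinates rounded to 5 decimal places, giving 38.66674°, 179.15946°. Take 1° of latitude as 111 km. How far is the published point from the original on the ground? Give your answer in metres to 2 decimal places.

The latitude changed by -0.0000005° and the longitude by -0.0000025°.
North–south shift: -0.0000005 × 111000 = -0.0555 m.
East–west at this latitude: -0.0000025° × 111000 × cos 38.6667° ≈ -0.0000025 × 86668 = -0.21667 m.
Distance: √(0.0555² + 0.21667²) ≈ 0.223665 m.

0.22 metres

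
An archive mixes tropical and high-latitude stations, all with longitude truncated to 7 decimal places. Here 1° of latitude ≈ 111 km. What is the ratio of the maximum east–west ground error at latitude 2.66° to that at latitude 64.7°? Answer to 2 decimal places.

2.34

Truncating at 7 decimal places can drop up to a full unit in the last place, so the longitude may be off by as much as 1e-07°.
Error at 2.66° = 1e-07° × 111000 × cos 2.66° ≈ 0.0111 × 0.9989 = 0.011088 m.
Error at 64.7° = 1e-07° × 111000 × cos 64.7° ≈ 0.0111 × 0.4274 = 0.0047437 m.
Ratio: 0.011088 / 0.0047437 = cos 2.66° / cos 64.7° ≈ 2.3374.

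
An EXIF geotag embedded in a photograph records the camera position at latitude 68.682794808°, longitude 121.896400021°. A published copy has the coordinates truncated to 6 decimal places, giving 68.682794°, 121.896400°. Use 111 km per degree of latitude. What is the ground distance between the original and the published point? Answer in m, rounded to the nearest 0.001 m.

Δlat = 68.682794808 − 68.682794 = +0.000000808°; Δlon = 121.896400021 − 121.896400 = +0.000000021°.
N–S: 0.000000808° × 111000 m/° = 0.089688 m.
E–W at 68.6828°: 0.000000021° × 111000 × cos 68.6828° = 0.000000021 × 111000 × 0.3635 ≈ 0.000847391 m.
Combined displacement = (0.089688² + 0.000847391²)^½ ≈ 0.089692 m.

0.090 m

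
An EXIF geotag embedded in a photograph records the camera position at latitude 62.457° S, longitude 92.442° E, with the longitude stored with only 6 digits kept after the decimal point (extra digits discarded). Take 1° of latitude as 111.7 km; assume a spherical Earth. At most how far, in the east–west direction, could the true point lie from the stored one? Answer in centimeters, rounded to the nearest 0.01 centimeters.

5.17 centimeters

Truncating at 6 decimal places can drop up to a full unit in the last place, so the longitude may be off by as much as 1e-06°.
At latitude 62.457° a degree of longitude spans 111700 m × cos 62.457° = 111700 × 0.4624 ≈ 51651.7 m.
Maximum E–W displacement: 1e-06 × 51651.7 = 0.0516517 m.
That is 0.0516517 m = 5.1652 cm.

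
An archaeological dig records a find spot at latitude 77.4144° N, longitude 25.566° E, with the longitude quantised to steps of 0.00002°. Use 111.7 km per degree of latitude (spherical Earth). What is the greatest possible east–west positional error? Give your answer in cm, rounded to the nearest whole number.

With a 0.00002° grid the true value lies within half a step, ±0.00002°/2 = ±1e-05°, of the stored one.
Parallels shrink by cos φ, so at 77.4144° a degree of longitude is 111700 × 0.2179 ≈ 24339.2 m.
So at most 1e-05° × 24339.2 ≈ 0.243392 m east–west.
That is 0.243392 m = 24.339 cm.

24 cm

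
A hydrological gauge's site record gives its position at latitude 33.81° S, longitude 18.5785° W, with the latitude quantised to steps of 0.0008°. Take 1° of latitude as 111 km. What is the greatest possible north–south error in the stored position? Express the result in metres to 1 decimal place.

With a 0.0008° grid the true value lies within half a step, ±0.0008°/2 = ±0.0004°, of the stored one.
So the N–S error is at most 0.0004 × 111000 = 44.4 m.

44.4 metres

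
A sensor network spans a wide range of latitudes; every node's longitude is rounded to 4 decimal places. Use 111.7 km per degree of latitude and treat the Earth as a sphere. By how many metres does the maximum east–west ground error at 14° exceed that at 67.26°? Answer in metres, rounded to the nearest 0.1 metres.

3.3 metres

Rounding to 4 decimal places leaves the longitude within ±5e-05° of the true value.
At 14°: 5e-05° × 111700 × cos 14° = 5e-05 × 111700 × 0.9703 ≈ 5.4191 m.
Error at 67.26° = 5e-05° × 111700 × cos 67.26° ≈ 5.585 × 0.3866 = 2.1589 m.
So the lower-latitude error exceeds the higher by 5.4191 − 2.1589 = 3.2602 m.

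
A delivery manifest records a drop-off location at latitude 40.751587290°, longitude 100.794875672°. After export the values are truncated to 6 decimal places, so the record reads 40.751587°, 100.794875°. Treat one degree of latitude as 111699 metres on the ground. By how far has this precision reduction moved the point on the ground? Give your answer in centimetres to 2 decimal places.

6.54 centimetres

The latitude changed by +0.000000290° and the longitude by +0.000000672°.
N–S: 0.000000290° × 111699 m/° = 0.0323927 m.
E–W at 40.7516°: 0.000000672° × 111699 × cos 40.7516° = 0.000000672 × 111699 × 0.7575 ≈ 0.0568628 m.
Distance: √(0.0323927² + 0.0568628²) ≈ 0.0654421 m.
That is 0.0654421 m = 6.5442 cm.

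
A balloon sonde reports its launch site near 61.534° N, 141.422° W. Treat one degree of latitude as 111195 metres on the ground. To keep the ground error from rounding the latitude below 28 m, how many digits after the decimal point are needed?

4

One degree of latitude covers 111195 m.
N decimal places → at most half a unit in the last place, 0.5 × 10⁻ᴺ° = 111195/2 × 10⁻ᴺ m.
Need 0.5 × 111195 × 10⁻ᴺ ≤ 28 → 10⁻ᴺ ≤ 5.036e-04, so N ≥ 3.30.
At 3 places the error can reach 55.6 m, but 4 places keeps it to 5.56 m.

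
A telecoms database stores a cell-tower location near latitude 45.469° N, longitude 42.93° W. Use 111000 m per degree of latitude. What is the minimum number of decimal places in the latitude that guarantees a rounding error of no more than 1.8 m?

5

One degree of latitude covers 111000 m.
Rounding to N decimal places gives at most 0.5 × 10⁻ᴺ degrees of error, i.e. 0.5 × 10⁻ᴺ × 111000 m.
Setting 55500 × 10⁻ᴺ ≤ 1.8 gives 10ᴺ ≥ 3.083e+04, i.e. N ≥ 4.49.
At 4 places the error can reach 5.55 m, but 5 places keeps it to 0.555 m.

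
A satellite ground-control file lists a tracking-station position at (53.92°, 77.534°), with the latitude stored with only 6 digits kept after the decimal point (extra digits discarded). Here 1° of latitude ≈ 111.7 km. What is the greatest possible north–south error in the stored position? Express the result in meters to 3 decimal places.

Truncating at 6 decimal places can drop up to a full unit in the last place, so the latitude may be off by as much as 1e-06°.
Along the meridian that is 1e-06° × 111700 m/° = 0.1117 m.

0.112 meters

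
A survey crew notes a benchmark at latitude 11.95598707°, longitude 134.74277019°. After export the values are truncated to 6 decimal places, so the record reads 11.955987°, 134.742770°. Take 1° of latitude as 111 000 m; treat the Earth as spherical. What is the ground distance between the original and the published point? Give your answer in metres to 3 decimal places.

The latitude changed by +0.00000007° and the longitude by +0.00000019°.
North–south shift: 0.00000007 × 111000 = 0.00777 m.
E–W at 11.956°: 0.00000019° × 111000 × cos 11.956° = 0.00000019 × 111000 × 0.9783 ≈ 0.0206325 m.
Hypotenuse of the two orthogonal shifts: √(0.00777² + 0.0206325²) = 0.0220471 m.

0.022 metres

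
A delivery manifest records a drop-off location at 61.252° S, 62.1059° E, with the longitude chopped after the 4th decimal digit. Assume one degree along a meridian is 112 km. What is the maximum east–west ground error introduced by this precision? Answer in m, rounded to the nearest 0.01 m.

5.39 m

Truncating at 4 decimal places can drop up to a full unit in the last place, so the longitude may be off by as much as 0.0001°.
At latitude 61.252° a degree of longitude spans 112000 m × cos 61.252° = 112000 × 0.4810 ≈ 53867.3 m.
So at most 0.0001° × 53867.3 ≈ 5.38673 m east–west.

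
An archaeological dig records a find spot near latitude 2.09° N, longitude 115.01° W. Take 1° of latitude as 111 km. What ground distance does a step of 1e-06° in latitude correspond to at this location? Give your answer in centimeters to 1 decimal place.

11.1 centimeters

Along a meridian 1e-06° is 1e-06 × 111000 = 0.111 m.
That is 0.111 m = 11.1 cm.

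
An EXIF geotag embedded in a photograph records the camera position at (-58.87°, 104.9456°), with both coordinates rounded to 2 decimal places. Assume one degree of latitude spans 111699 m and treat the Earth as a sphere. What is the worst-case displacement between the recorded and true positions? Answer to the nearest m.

629 m

Rounding to 2 decimal places leaves each coordinate within ±0.005° of the true value.
Latitude error → 0.005 × 111699 = 558.495 m along the meridian.
East–west component at 58.87°: 0.005° × 111699 × cos 58.87° ≈ 0.005 × 57746.3 ≈ 288.732 m.
Worst case both components are at the extreme and orthogonal: √(558.495² + 288.732²) ≈ 628.715 m.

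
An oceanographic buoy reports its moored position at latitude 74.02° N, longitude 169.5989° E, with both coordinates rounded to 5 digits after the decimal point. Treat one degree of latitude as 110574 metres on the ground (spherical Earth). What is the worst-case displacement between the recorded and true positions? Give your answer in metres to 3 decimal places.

Rounding to 5 decimal places leaves each coordinate within ±5e-06° of the true value.
Latitude error → 5e-06 × 110574 = 0.55287 m along the meridian.
Longitude error → 5e-06 × 110574 × cos 74.02° = 5e-06 × 110574 × 0.2753 ≈ 0.152206 m.
Combining orthogonally: (0.55287² + 0.152206²)^½ ≈ 0.573439 m.

0.573 metres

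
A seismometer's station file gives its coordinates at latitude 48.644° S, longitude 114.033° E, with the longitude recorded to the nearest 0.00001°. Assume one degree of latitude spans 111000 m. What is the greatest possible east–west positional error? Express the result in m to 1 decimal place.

Rounding to 5 decimal places leaves the longitude within ±5e-06° of the true value.
Parallels shrink by cos φ, so at 48.644° a degree of longitude is 111000 × 0.6607 ≈ 73341.7 m.
So at most 5e-06° × 73341.7 ≈ 0.366708 m east–west.

0.4 m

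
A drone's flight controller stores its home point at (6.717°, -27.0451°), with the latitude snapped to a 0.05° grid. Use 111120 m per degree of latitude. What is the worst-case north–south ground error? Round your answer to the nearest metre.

With a 0.05° grid the true value lies within half a step, ±0.05°/2 = ±0.025°, of the stored one.
Along the meridian that is 0.025° × 111120 m/° = 2778 m.

2778 metres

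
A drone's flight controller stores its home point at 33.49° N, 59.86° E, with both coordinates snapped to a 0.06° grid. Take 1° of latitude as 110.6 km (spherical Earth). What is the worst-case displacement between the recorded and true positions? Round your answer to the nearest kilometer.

With a 0.06° grid the true value lies within half a step, ±0.06°/2 = ±0.03°, of the stored one.
N–S: 0.03° × 110600 m/° = 3318 m.
E–W at 33.49°: 0.03° × 110600 × cos 33.49° = 0.03 × 110600 × 0.8340 ≈ 2767.15 m.
Worst case both components are at the extreme and orthogonal: √(3318² + 2767.15²) ≈ 4320.45 m.
That is 4320.45 m = 4.3204 km.

4 kilometers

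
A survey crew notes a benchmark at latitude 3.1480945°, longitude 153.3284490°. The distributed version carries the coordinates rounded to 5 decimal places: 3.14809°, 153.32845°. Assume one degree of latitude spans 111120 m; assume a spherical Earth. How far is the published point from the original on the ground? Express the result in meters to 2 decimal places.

Δlat = 3.1480945 − 3.14809 = +0.0000045°; Δlon = 153.3284490 − 153.32845 = -0.0000010°.
N–S: 0.0000045° × 111120 m/° = 0.50004 m.
E–W at 3.14809°: -0.0000010° × 111120 × cos 3.14809° = -0.0000010 × 111120 × 0.9985 ≈ -0.110952 m.
Distance: √(0.50004² + 0.110952²) ≈ 0.512202 m.

0.51 meters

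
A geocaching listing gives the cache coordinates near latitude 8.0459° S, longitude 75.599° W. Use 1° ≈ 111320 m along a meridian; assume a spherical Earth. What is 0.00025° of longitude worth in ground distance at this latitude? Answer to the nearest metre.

28 metres

At 8.0459° a degree of longitude is 111320 × cos 8.0459° ≈ 110224 m, so 0.00025° corresponds to 27.556 m.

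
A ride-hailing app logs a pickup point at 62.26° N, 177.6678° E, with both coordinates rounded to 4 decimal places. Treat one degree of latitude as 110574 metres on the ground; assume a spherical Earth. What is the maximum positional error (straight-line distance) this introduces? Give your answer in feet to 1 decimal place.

Rounding to 4 decimal places leaves each coordinate within ±5e-05° of the true value.
N–S: 5e-05° × 110574 m/° = 5.5287 m.
E–W at 62.26°: 5e-05° × 110574 × cos 62.26° = 5e-05 × 110574 × 0.4655 ≈ 2.57339 m.
The two errors are perpendicular, so the maximum displacement is √(5.5287² + 2.57339²) ≈ 6.09827 m.
In feet: 6.09827 m ÷ 0.3048 ≈ 20.007 ft.

20.0 feet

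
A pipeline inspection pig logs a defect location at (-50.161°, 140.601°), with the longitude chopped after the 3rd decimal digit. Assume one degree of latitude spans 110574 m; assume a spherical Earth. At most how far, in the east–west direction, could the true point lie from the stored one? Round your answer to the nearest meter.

71 meters

Truncating at 3 decimal places can drop up to a full unit in the last place, so the longitude may be off by as much as 0.001°.
At latitude 50.161° a degree of longitude spans 110574 m × cos 50.161° = 110574 × 0.6406 ≈ 70837.3 m.
East–west error: 0.001° × 70837.3 m/° ≈ 70.8373 m.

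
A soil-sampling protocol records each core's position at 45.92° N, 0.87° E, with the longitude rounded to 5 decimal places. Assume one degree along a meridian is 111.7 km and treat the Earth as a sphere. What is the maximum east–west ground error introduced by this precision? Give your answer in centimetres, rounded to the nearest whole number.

39 centimetres

Rounding to 5 decimal places leaves the longitude within ±5e-06° of the true value.
At latitude 45.92° a degree of longitude spans 111700 m × cos 45.92° = 111700 × 0.6957 ≈ 77705.5 m.
So at most 5e-06° × 77705.5 ≈ 0.388527 m east–west.
That is 0.388527 m = 38.853 cm.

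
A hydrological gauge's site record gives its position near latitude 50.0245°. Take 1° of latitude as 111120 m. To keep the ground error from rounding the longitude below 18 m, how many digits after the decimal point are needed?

At 50.0245° one degree of longitude covers 111120 × cos 50.0245° ≈ 111120 × 0.6425 ≈ 71390.2 m.
With N decimal places the half-ulp bound is 0.5·10⁻ᴺ°, or 0.5·10⁻ᴺ × 71390.2 m on the ground.
Setting 35695.1 × 10⁻ᴺ ≤ 18 gives 10ᴺ ≥ 1983, i.e. N ≥ 3.30.
At 3 places the error can reach 35.7 m, but 4 places keeps it to 3.57 m.

4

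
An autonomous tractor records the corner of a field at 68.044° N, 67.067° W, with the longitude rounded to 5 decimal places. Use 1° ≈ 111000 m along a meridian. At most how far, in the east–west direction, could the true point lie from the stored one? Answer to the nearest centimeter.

Rounding to 5 decimal places leaves the longitude within ±5e-06° of the true value.
Parallels shrink by cos φ, so at 68.044° a degree of longitude is 111000 × 0.3739 ≈ 41502.3 m.
Maximum E–W displacement: 5e-06 × 41502.3 = 0.207511 m.
That is 0.207511 m = 20.751 cm.

21 centimeters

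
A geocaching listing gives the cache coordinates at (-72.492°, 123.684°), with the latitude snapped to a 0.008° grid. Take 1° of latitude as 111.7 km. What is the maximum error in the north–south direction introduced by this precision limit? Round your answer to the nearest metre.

With a 0.008° grid the true value lies within half a step, ±0.008°/2 = ±0.004°, of the stored one.
Along the meridian that is 0.004° × 111700 m/° = 446.8 m.

447 metres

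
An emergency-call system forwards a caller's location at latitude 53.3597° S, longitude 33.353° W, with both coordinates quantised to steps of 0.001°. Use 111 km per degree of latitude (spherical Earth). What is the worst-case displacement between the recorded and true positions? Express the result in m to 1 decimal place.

With a 0.001° grid the true value lies within half a step, ±0.001°/2 = ±0.0005°, of the stored one.
N–S: 0.0005° × 111000 m/° = 55.5 m.
E–W at 53.3597°: 0.0005° × 111000 × cos 53.3597° = 0.0005 × 111000 × 0.5968 ≈ 33.1218 m.
Worst case both components are at the extreme and orthogonal: √(55.5² + 33.1218²) ≈ 64.6321 m.

64.6 m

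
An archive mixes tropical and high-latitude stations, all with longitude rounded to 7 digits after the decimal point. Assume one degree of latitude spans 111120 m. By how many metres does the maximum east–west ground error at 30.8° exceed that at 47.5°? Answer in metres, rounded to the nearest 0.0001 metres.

Rounding to 7 decimal places leaves the longitude within ±5e-08° of the true value.
At 30.8°: 5e-08° × 111120 × cos 30.8° = 5e-08 × 111120 × 0.8590 ≈ 0.0047724 m.
Error at 47.5° = 5e-08° × 111120 × cos 47.5° ≈ 0.005556 × 0.6756 = 0.0037536 m.
Difference: 0.0047724 − 0.0037536 = 0.0010188 m.

0.0010 metres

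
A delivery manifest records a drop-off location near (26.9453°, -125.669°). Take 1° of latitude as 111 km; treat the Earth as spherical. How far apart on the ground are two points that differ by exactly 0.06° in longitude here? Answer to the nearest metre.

One degree of longitude here spans 111000 × cos 26.9453° = 111000 × 0.8914 ≈ 98949.8 m; 0.06° of that is 5936.99 m.

5937 metres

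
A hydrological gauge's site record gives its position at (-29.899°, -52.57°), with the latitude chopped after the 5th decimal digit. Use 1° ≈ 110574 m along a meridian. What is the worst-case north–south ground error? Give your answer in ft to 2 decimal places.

Truncating at 5 decimal places can drop up to a full unit in the last place, so the latitude may be off by as much as 1e-05°.
North–south distance: 1e-05° × 110574 m/° = 1.10574 m.
Converting: 1.10574 m × 3.2808 ft/m ≈ 3.6278 ft.

3.63 ft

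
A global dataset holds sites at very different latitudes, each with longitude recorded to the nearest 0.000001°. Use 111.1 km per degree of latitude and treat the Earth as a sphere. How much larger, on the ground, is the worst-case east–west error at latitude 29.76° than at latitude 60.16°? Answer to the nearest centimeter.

Rounding to 6 decimal places leaves the longitude within ±5e-07° of the true value.
At 29.76°: 5e-07° × 111100 × cos 29.76° = 5e-07 × 111100 × 0.8681 ≈ 0.048224 m.
Error at 60.16° = 5e-07° × 111100 × cos 60.16° ≈ 0.05555 × 0.4976 = 0.027641 m.
Difference: 0.048224 − 0.027641 = 0.020583 m.
That is 0.0205831 m = 2.0583 cm.

2 centimeters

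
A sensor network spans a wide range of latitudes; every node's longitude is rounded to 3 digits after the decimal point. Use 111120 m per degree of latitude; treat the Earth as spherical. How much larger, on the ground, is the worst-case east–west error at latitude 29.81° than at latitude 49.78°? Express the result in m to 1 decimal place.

12.3 m

Rounding to 3 decimal places leaves the longitude within ±0.0005° of the true value.
Error at 29.81° = 0.0005° × 111120 × cos 29.81° ≈ 55.56 × 0.8677 = 48.208 m.
At 49.78°: 0.0005° × 111120 × cos 49.78° = 0.0005 × 111120 × 0.6457 ≈ 35.876 m.
Difference: 48.208 − 35.876 = 12.332 m.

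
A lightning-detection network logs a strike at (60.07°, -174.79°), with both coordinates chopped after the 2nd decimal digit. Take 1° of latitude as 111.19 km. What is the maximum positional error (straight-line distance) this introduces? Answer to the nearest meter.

Truncating at 2 decimal places can drop up to a full unit in the last place, so each coordinate may be off by as much as 0.01°.
N–S: 0.01° × 111190 m/° = 1111.9 m.
East–west component at 60.07°: 0.01° × 111190 × cos 60.07° ≈ 0.01 × 55477.3 ≈ 554.773 m.
Worst case both components are at the extreme and orthogonal: √(1111.9² + 554.773²) ≈ 1242.62 m.

1243 meters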